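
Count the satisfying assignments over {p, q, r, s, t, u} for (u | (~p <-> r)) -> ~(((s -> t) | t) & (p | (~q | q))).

Initial set: {((u | (~p <-> r)) -> ~(((s -> t) | t) & (p | (~q | q))))}.
((u | (~p <-> r)) -> ~(((s -> t) | t) & (p | (~q | q)))): β-rule — branch into ~(u | (~p <-> r))  //  ~(((s -> t) | t) & (p | (~q | q))).
  branch 1 (add ~(u | (~p <-> r))):
    ~(u | (~p <-> r)): α-rule — add ~u, ~(~p <-> r).
    ~(~p <-> r): β-rule — branch into ~p, ~r  //  ~~p, r.
      branch 1.1 (add ~p, ~r):
        ○ open, literals {p=false, r=false, u=false}.
      branch 1.2 (add ~~p, r):
        ○ open, literals {p=true, r=true, u=false}.
  branch 2 (add ~(((s -> t) | t) & (p | (~q | q)))):
    ~(((s -> t) | t) & (p | (~q | q))): β-rule — branch into ~((s -> t) | t)  //  ~(p | (~q | q)).
      branch 2.1 (add ~((s -> t) | t)):
        ~((s -> t) | t): α-rule — add ~(s -> t), ~t.
        ~(s -> t): α-rule — add s, ~t.
        ○ open, literals {s=true, t=false}.
      branch 2.2 (add ~(p | (~q | q))):
        ~(p | (~q | q)): α-rule — add ~p, ~(~q | q).
        ~(~q | q): α-rule — add ~~q, ~q.
        × closes — contains both q and ~q.
1 branch closed, 3 open.
Each open branch fixes some atoms; the unmentioned ones are free. Counting distinct full assignments: branch {p=false, r=false, u=false} (q, s, t) contributes 8 new; branch {p=true, r=true, u=false} (q, s, t) contributes 8 new; branch {s=true, t=false} (p, q, r, u) contributes 12 new. Total: 28.

28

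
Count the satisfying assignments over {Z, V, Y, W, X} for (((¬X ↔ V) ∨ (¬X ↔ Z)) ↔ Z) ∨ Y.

Initial set: {((((¬X ↔ V) ∨ (¬X ↔ Z)) ↔ Z) ∨ Y)}.
((((¬X ↔ V) ∨ (¬X ↔ Z)) ↔ Z) ∨ Y): β-rule — branch into (((¬X ↔ V) ∨ (¬X ↔ Z)) ↔ Z)  //  Y.
  branch 1 (add (((¬X ↔ V) ∨ (¬X ↔ Z)) ↔ Z)):
    (((¬X ↔ V) ∨ (¬X ↔ Z)) ↔ Z): β-rule — branch into ((¬X ↔ V) ∨ (¬X ↔ Z)), Z  //  ¬((¬X ↔ V) ∨ (¬X ↔ Z)), ¬Z.
      branch 1.1 (add ((¬X ↔ V) ∨ (¬X ↔ Z)), Z):
        ((¬X ↔ V) ∨ (¬X ↔ Z)): β-rule — branch into (¬X ↔ V)  //  (¬X ↔ Z).
          branch 1.1.1 (add (¬X ↔ V)):
            (¬X ↔ V): β-rule — branch into ¬X, V  //  ¬¬X, ¬V.
              branch 1.1.1.1 (add ¬X, V):
                ○ open, literals {V=true, X=false, Z=true}.
              branch 1.1.1.2 (add ¬¬X, ¬V):
                ○ open, literals {V=false, X=true, Z=true}.
          branch 1.1.2 (add (¬X ↔ Z)):
            (¬X ↔ Z): β-rule — branch into ¬X, Z  //  ¬¬X, ¬Z.
              branch 1.1.2.1 (add ¬X, Z):
                ○ open, literals {X=false, Z=true}.
              branch 1.1.2.2 (add ¬¬X, ¬Z):
                × closes — contains both Z and ¬Z.
      branch 1.2 (add ¬((¬X ↔ V) ∨ (¬X ↔ Z)), ¬Z):
        ¬((¬X ↔ V) ∨ (¬X ↔ Z)): α-rule — add ¬(¬X ↔ V), ¬(¬X ↔ Z).
        ¬(¬X ↔ V): β-rule — branch into ¬X, ¬V  //  ¬¬X, V.
          branch 1.2.1 (add ¬X, ¬V):
            ¬(¬X ↔ Z): β-rule — branch into ¬X, ¬Z  //  ¬¬X, Z.
              branch 1.2.1.1 (add ¬X, ¬Z):
                ○ open, literals {V=false, X=false, Z=false}.
              branch 1.2.1.2 (add ¬¬X, Z):
                × closes — contains both X and ¬X.
          branch 1.2.2 (add ¬¬X, V):
            ¬(¬X ↔ Z): β-rule — branch into ¬X, ¬Z  //  ¬¬X, Z.
              branch 1.2.2.1 (add ¬X, ¬Z):
                × closes — contains both X and ¬X.
              branch 1.2.2.2 (add ¬¬X, Z):
                × closes — contains both Z and ¬Z.
  branch 2 (add Y):
    ○ open, literals {Y=true}.
4 branches closed, 5 open.
Each open branch fixes some atoms; the unmentioned ones are free. Counting distinct full assignments: branch {V=true, X=false, Z=true} (Y, W) contributes 4 new; branch {V=false, X=true, Z=true} (Y, W) contributes 4 new; branch {X=false, Z=true} (V, Y, W) contributes 4 new; branch {V=false, X=false, Z=false} (Y, W) contributes 4 new; branch {Y=true} (Z, V, W, X) contributes 8 new. Total: 24.

24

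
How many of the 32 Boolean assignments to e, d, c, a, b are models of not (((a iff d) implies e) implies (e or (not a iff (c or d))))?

Initial set: {not (((a iff d) implies e) implies (e or (not a iff (c or d))))}.
not (((a iff d) implies e) implies (e or (not a iff (c or d)))): α-rule — add ((a iff d) implies e), not (e or (not a iff (c or d))).
not (e or (not a iff (c or d))): α-rule — add not e, not (not a iff (c or d)).
((a iff d) implies e): β-rule — branch into not (a iff d)  //  e.
  branch 1 (add not (a iff d)):
    not (not a iff (c or d)): β-rule — branch into not a, not (c or d)  //  not not a, (c or d).
      branch 1.1 (add not a, not (c or d)):
        not (c or d): α-rule — add not c, not d.
        not (a iff d): β-rule — branch into a, not d  //  not a, d.
          branch 1.1.1 (add a, not d):
            × closes — contains both a and not a.
          branch 1.1.2 (add not a, d):
            × closes — contains both d and not d.
      branch 1.2 (add not not a, (c or d)):
        not (a iff d): β-rule — branch into a, not d  //  not a, d.
          branch 1.2.1 (add a, not d):
            (c or d): β-rule — branch into c  //  d.
              branch 1.2.1.1 (add c):
                ○ open, literals {a=true, c=true, d=false, e=false}.
              branch 1.2.1.2 (add d):
                × closes — contains both d and not d.
          branch 1.2.2 (add not a, d):
            × closes — contains both a and not a.
  branch 2 (add e):
    × closes — contains both e and not e.
5 branches closed, 1 open.
Each open branch fixes some atoms; the unmentioned ones are free. Counting distinct full assignments: branch {a=true, c=true, d=false, e=false} (b) contributes 2 new. Total: 2.

2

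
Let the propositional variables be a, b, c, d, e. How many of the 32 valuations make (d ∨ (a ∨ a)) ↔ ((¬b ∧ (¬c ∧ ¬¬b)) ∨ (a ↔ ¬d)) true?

Initial set: {T ((d ∨ (a ∨ a)) ↔ ((¬b ∧ (¬c ∧ ¬¬b)) ∨ (a ↔ ¬d)))}.
T ((d ∨ (a ∨ a)) ↔ ((¬b ∧ (¬c ∧ ¬¬b)) ∨ (a ↔ ¬d))): β-rule — branch into T (d ∨ (a ∨ a)), T ((¬b ∧ (¬c ∧ ¬¬b)) ∨ (a ↔ ¬d))  //  F (d ∨ (a ∨ a)), F ((¬b ∧ (¬c ∧ ¬¬b)) ∨ (a ↔ ¬d)).
  branch 1 (add T (d ∨ (a ∨ a)), T ((¬b ∧ (¬c ∧ ¬¬b)) ∨ (a ↔ ¬d))):
    T (d ∨ (a ∨ a)): β-rule — branch into T d  //  T (a ∨ a).
      branch 1.1 (add T d):
        T ((¬b ∧ (¬c ∧ ¬¬b)) ∨ (a ↔ ¬d)): β-rule — branch into T (¬b ∧ (¬c ∧ ¬¬b))  //  T (a ↔ ¬d).
          branch 1.1.1 (add T (¬b ∧ (¬c ∧ ¬¬b))):
            T (¬b ∧ (¬c ∧ ¬¬b)): α-rule — add T ¬b, T (¬c ∧ ¬¬b).
            T (¬c ∧ ¬¬b): α-rule — add T ¬c, T ¬¬b.
            T ¬¬b: drop double negation, giving T b.
            × closes — contains both b and ¬b.
          branch 1.1.2 (add T (a ↔ ¬d)):
            T (a ↔ ¬d): β-rule — branch into T a, T ¬d  //  F a, F ¬d.
              branch 1.1.2.1 (add T a, T ¬d):
                × closes — contains both d and ¬d.
              branch 1.1.2.2 (add F a, F ¬d):
                ○ open, literals {a=F, d=T}.
      branch 1.2 (add T (a ∨ a)):
        T ((¬b ∧ (¬c ∧ ¬¬b)) ∨ (a ↔ ¬d)): β-rule — branch into T (¬b ∧ (¬c ∧ ¬¬b))  //  T (a ↔ ¬d).
          branch 1.2.1 (add T (¬b ∧ (¬c ∧ ¬¬b))):
            T (¬b ∧ (¬c ∧ ¬¬b)): α-rule — add T ¬b, T (¬c ∧ ¬¬b).
            T (¬c ∧ ¬¬b): α-rule — add T ¬c, T ¬¬b.
            T ¬¬b: drop double negation, giving T b.
            × closes — contains both b and ¬b.
          branch 1.2.2 (add T (a ↔ ¬d)):
            T (a ∨ a): β-rule — branch into T a  //  T a.
              branch 1.2.2.1 (add T a):
                T (a ↔ ¬d): β-rule — branch into T a, T ¬d  //  F a, F ¬d.
                  branch 1.2.2.1.1 (add T a, T ¬d):
                    ○ open, literals {a=T, d=F}.
                  branch 1.2.2.1.2 (add F a, F ¬d):
                    × closes — contains both a and ¬a.
              branch 1.2.2.2 (add T a):
                T (a ↔ ¬d): β-rule — branch into T a, T ¬d  //  F a, F ¬d.
                  branch 1.2.2.2.1 (add T a, T ¬d):
                    ○ open, literals {a=T, d=F}.
                  branch 1.2.2.2.2 (add F a, F ¬d):
                    × closes — contains both a and ¬a.
  branch 2 (add F (d ∨ (a ∨ a)), F ((¬b ∧ (¬c ∧ ¬¬b)) ∨ (a ↔ ¬d))):
    F (d ∨ (a ∨ a)): α-rule — add F d, F (a ∨ a).
    F ((¬b ∧ (¬c ∧ ¬¬b)) ∨ (a ↔ ¬d)): α-rule — add F (¬b ∧ (¬c ∧ ¬¬b)), F (a ↔ ¬d).
    F (a ∨ a): α-rule — add F a, F a.
    F (¬b ∧ (¬c ∧ ¬¬b)): β-rule — branch into F ¬b  //  F (¬c ∧ ¬¬b).
      branch 2.1 (add F ¬b):
        F (a ↔ ¬d): β-rule — branch into T a, F ¬d  //  F a, T ¬d.
          branch 2.1.1 (add T a, F ¬d):
            × closes — contains both a and ¬a.
          branch 2.1.2 (add F a, T ¬d):
            ○ open, literals {a=F, b=T, d=F}.
      branch 2.2 (add F (¬c ∧ ¬¬b)):
        F (a ↔ ¬d): β-rule — branch into T a, F ¬d  //  F a, T ¬d.
          branch 2.2.1 (add T a, F ¬d):
            × closes — contains both a and ¬a.
          branch 2.2.2 (add F a, T ¬d):
            F (¬c ∧ ¬¬b): β-rule — branch into F ¬c  //  F ¬¬b.
              branch 2.2.2.1 (add F ¬c):
                ○ open, literals {a=F, c=T, d=F}.
              branch 2.2.2.2 (add F ¬¬b):
                F ¬¬b: drop double negation, giving F b.
                ○ open, literals {a=F, b=F, d=F}.
7 branches closed, 6 open.
Each open branch fixes some atoms; the unmentioned ones are free. Counting distinct full assignments: branch {a=F, d=T} (b, c, e) contributes 8 new; branch {a=T, d=F} (b, c, e) contributes 8 new; branch {a=T, d=F} (b, c, e) contributes 0 new; branch {a=F, b=T, d=F} (c, e) contributes 4 new; branch {a=F, c=T, d=F} (b, e) contributes 2 new; branch {a=F, b=F, d=F} (c, e) contributes 2 new. Total: 24.

24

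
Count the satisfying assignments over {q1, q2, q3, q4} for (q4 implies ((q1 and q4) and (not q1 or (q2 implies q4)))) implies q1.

12

Initial set: {((q4 implies ((q1 and q4) and (not q1 or (q2 implies q4)))) implies q1)}.
((q4 implies ((q1 and q4) and (not q1 or (q2 implies q4)))) implies q1): β-rule — branch into not (q4 implies ((q1 and q4) and (not q1 or (q2 implies q4))))  //  q1.
  branch 1 (add not (q4 implies ((q1 and q4) and (not q1 or (q2 implies q4))))):
    not (q4 implies ((q1 and q4) and (not q1 or (q2 implies q4)))): α-rule — add q4, not ((q1 and q4) and (not q1 or (q2 implies q4))).
    not ((q1 and q4) and (not q1 or (q2 implies q4))): β-rule — branch into not (q1 and q4)  //  not (not q1 or (q2 implies q4)).
      branch 1.1 (add not (q1 and q4)):
        not (q1 and q4): β-rule — branch into not q1  //  not q4.
          branch 1.1.1 (add not q1):
            ○ open, literals {q1=0, q4=1}.
          branch 1.1.2 (add not q4):
            × closes — contains both q4 and not q4.
      branch 1.2 (add not (not q1 or (q2 implies q4))):
        not (not q1 or (q2 implies q4)): α-rule — add not not q1, not (q2 implies q4).
        not (q2 implies q4): α-rule — add q2, not q4.
        × closes — contains both q4 and not q4.
  branch 2 (add q1):
    ○ open, literals {q1=1}.
2 branches closed, 2 open.
Each open branch fixes some atoms; the unmentioned ones are free. Counting distinct full assignments: branch {q1=0, q4=1} (q2, q3) contributes 4 new; branch {q1=1} (q2, q3, q4) contributes 8 new. Total: 12.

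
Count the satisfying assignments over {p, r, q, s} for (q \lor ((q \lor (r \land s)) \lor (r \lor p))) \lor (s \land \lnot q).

Initial set: {((q \lor ((q \lor (r \land s)) \lor (r \lor p))) \lor (s \land \lnot q))}.
((q \lor ((q \lor (r \land s)) \lor (r \lor p))) \lor (s \land \lnot q)): β-rule — branch into (q \lor ((q \lor (r \land s)) \lor (r \lor p)))  //  (s \land \lnot q).
  branch 1 (add (q \lor ((q \lor (r \land s)) \lor (r \lor p)))):
    (q \lor ((q \lor (r \land s)) \lor (r \lor p))): β-rule — branch into q  //  ((q \lor (r \land s)) \lor (r \lor p)).
      branch 1.1 (add q):
        ○ open, literals {q=true}.
      branch 1.2 (add ((q \lor (r \land s)) \lor (r \lor p))):
        ((q \lor (r \land s)) \lor (r \lor p)): β-rule — branch into (q \lor (r \land s))  //  (r \lor p).
          branch 1.2.1 (add (q \lor (r \land s))):
            (q \lor (r \land s)): β-rule — branch into q  //  (r \land s).
              branch 1.2.1.1 (add q):
                ○ open, literals {q=true}.
              branch 1.2.1.2 (add (r \land s)):
                (r \land s): α-rule — add r, s.
                ○ open, literals {r=true, s=true}.
          branch 1.2.2 (add (r \lor p)):
            (r \lor p): β-rule — branch into r  //  p.
              branch 1.2.2.1 (add r):
                ○ open, literals {r=true}.
              branch 1.2.2.2 (add p):
                ○ open, literals {p=true}.
  branch 2 (add (s \land \lnot q)):
    (s \land \lnot q): α-rule — add s, \lnot q.
    ○ open, literals {q=false, s=true}.
0 branches closed, 6 open.
Each open branch fixes some atoms; the unmentioned ones are free. Counting distinct full assignments: branch {q=true} (p, r, s) contributes 8 new; branch {q=true} (p, r, s) contributes 0 new; branch {r=true, s=true} (p, q) contributes 2 new; branch {r=true} (p, q, s) contributes 2 new; branch {p=true} (r, q, s) contributes 2 new; branch {q=false, s=true} (p, r) contributes 1 new. Total: 15.

15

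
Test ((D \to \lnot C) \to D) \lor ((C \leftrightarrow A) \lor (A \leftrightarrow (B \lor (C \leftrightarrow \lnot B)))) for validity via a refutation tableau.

Not valid

Assume the negation and expand:
Initial set: {F (((D \to \lnot C) \to D) \lor ((C \leftrightarrow A) \lor (A \leftrightarrow (B \lor (C \leftrightarrow \lnot B)))))}.
F (((D \to \lnot C) \to D) \lor ((C \leftrightarrow A) \lor (A \leftrightarrow (B \lor (C \leftrightarrow \lnot B))))): α-rule — add F ((D \to \lnot C) \to D), F ((C \leftrightarrow A) \lor (A \leftrightarrow (B \lor (C \leftrightarrow \lnot B)))).
F ((D \to \lnot C) \to D): α-rule — add T (D \to \lnot C), F D.
F ((C \leftrightarrow A) \lor (A \leftrightarrow (B \lor (C \leftrightarrow \lnot B)))): α-rule — add F (C \leftrightarrow A), F (A \leftrightarrow (B \lor (C \leftrightarrow \lnot B))).
T (D \to \lnot C): β-rule — branch into F D  //  T \lnot C.
  branch 1 (add F D):
    F (C \leftrightarrow A): β-rule — branch into T C, F A  //  F C, T A.
      branch 1.1 (add T C, F A):
        F (A \leftrightarrow (B \lor (C \leftrightarrow \lnot B))): β-rule — branch into T A, F (B \lor (C \leftrightarrow \lnot B))  //  F A, T (B \lor (C \leftrightarrow \lnot B)).
          branch 1.1.1 (add T A, F (B \lor (C \leftrightarrow \lnot B))):
            × closes — contains both A and \lnot A.
          branch 1.1.2 (add F A, T (B \lor (C \leftrightarrow \lnot B))):
            T (B \lor (C \leftrightarrow \lnot B)): β-rule — branch into T B  //  T (C \leftrightarrow \lnot B).
              branch 1.1.2.1 (add T B):
                ○ open, literals {A=F, B=T, C=T, D=F}.
              branch 1.1.2.2 (add T (C \leftrightarrow \lnot B)):
                T (C \leftrightarrow \lnot B): β-rule — branch into T C, T \lnot B  //  F C, F \lnot B.
                  branch 1.1.2.2.1 (add T C, T \lnot B):
                    ○ open, literals {A=F, B=F, C=T, D=F}.
                  branch 1.1.2.2.2 (add F C, F \lnot B):
                    × closes — contains both C and \lnot C.
      branch 1.2 (add F C, T A):
        F (A \leftrightarrow (B \lor (C \leftrightarrow \lnot B))): β-rule — branch into T A, F (B \lor (C \leftrightarrow \lnot B))  //  F A, T (B \lor (C \leftrightarrow \lnot B)).
          branch 1.2.1 (add T A, F (B \lor (C \leftrightarrow \lnot B))):
            F (B \lor (C \leftrightarrow \lnot B)): α-rule — add F B, F (C \leftrightarrow \lnot B).
            F (C \leftrightarrow \lnot B): β-rule — branch into T C, F \lnot B  //  F C, T \lnot B.
              branch 1.2.1.1 (add T C, F \lnot B):
                × closes — contains both C and \lnot C.
              branch 1.2.1.2 (add F C, T \lnot B):
                ○ open, literals {A=T, B=F, C=F, D=F}.
          branch 1.2.2 (add F A, T (B \lor (C \leftrightarrow \lnot B))):
            × closes — contains both A and \lnot A.
  branch 2 (add T \lnot C):
    F (C \leftrightarrow A): β-rule — branch into T C, F A  //  F C, T A.
      branch 2.1 (add T C, F A):
        × closes — contains both C and \lnot C.
      branch 2.2 (add F C, T A):
        F (A \leftrightarrow (B \lor (C \leftrightarrow \lnot B))): β-rule — branch into T A, F (B \lor (C \leftrightarrow \lnot B))  //  F A, T (B \lor (C \leftrightarrow \lnot B)).
          branch 2.2.1 (add T A, F (B \lor (C \leftrightarrow \lnot B))):
            F (B \lor (C \leftrightarrow \lnot B)): α-rule — add F B, F (C \leftrightarrow \lnot B).
            F (C \leftrightarrow \lnot B): β-rule — branch into T C, F \lnot B  //  F C, T \lnot B.
              branch 2.2.1.1 (add T C, F \lnot B):
                × closes — contains both C and \lnot C.
              branch 2.2.1.2 (add F C, T \lnot B):
                ○ open, literals {A=T, B=F, C=F, D=F}.
          branch 2.2.2 (add F A, T (B \lor (C \leftrightarrow \lnot B))):
            × closes — contains both A and \lnot A.
7 branches closed, 4 open.
An open branch gives a countermodel: A=F, B=T, C=T, D=F (unmentioned atoms arbitrary); under it the original formula is false.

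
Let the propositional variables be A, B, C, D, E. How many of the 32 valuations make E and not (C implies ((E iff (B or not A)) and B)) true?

Initial set: {(E and not (C implies ((E iff (B or not A)) and B)))}.
(E and not (C implies ((E iff (B or not A)) and B))): α-rule — add E, not (C implies ((E iff (B or not A)) and B)).
not (C implies ((E iff (B or not A)) and B)): α-rule — add C, not ((E iff (B or not A)) and B).
not ((E iff (B or not A)) and B): β-rule — branch into not (E iff (B or not A))  //  not B.
  branch 1 (add not (E iff (B or not A))):
    not (E iff (B or not A)): β-rule — branch into E, not (B or not A)  //  not E, (B or not A).
      branch 1.1 (add E, not (B or not A)):
        not (B or not A): α-rule — add not B, not not A.
        ○ open, literals {A=true, B=false, C=true, E=true}.
      branch 1.2 (add not E, (B or not A)):
        × closes — contains both E and not E.
  branch 2 (add not B):
    ○ open, literals {B=false, C=true, E=true}.
1 branch closed, 2 open.
Each open branch fixes some atoms; the unmentioned ones are free. Counting distinct full assignments: branch {A=true, B=false, C=true, E=true} (D) contributes 2 new; branch {B=false, C=true, E=true} (A, D) contributes 2 new. Total: 4.

4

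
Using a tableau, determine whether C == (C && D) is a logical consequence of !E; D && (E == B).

Initial set: {T !E; T (D && (E == B)); F (C == (C && D))}.
T (D && (E == B)): α-rule — add T D, T (E == B).
F (C == (C && D)): β-rule — branch into T C, F (C && D)  //  F C, T (C && D).
  branch 1 (add T C, F (C && D)):
    T (E == B): β-rule — branch into T E, T B  //  F E, F B.
      branch 1.1 (add T E, T B):
        × closes — contains both E and !E.
      branch 1.2 (add F E, F B):
        F (C && D): β-rule — branch into F C  //  F D.
          branch 1.2.1 (add F C):
            × closes — contains both C and !C.
          branch 1.2.2 (add F D):
            × closes — contains both D and !D.
  branch 2 (add F C, T (C && D)):
    T (C && D): α-rule — add T C, T D.
    × closes — contains both C and !C.
All 4 branches close.
Every branch closed, so the premises entail the conclusion.

Yes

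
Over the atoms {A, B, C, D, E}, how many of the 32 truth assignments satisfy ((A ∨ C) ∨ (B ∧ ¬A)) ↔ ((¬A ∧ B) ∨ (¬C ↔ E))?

20

Initial set: {(((A ∨ C) ∨ (B ∧ ¬A)) ↔ ((¬A ∧ B) ∨ (¬C ↔ E)))}.
(((A ∨ C) ∨ (B ∧ ¬A)) ↔ ((¬A ∧ B) ∨ (¬C ↔ E))): β-rule — branch into ((A ∨ C) ∨ (B ∧ ¬A)), ((¬A ∧ B) ∨ (¬C ↔ E))  //  ¬((A ∨ C) ∨ (B ∧ ¬A)), ¬((¬A ∧ B) ∨ (¬C ↔ E)).
  branch 1 (add ((A ∨ C) ∨ (B ∧ ¬A)), ((¬A ∧ B) ∨ (¬C ↔ E))):
    ((A ∨ C) ∨ (B ∧ ¬A)): β-rule — branch into (A ∨ C)  //  (B ∧ ¬A).
      branch 1.1 (add (A ∨ C)):
        ((¬A ∧ B) ∨ (¬C ↔ E)): β-rule — branch into (¬A ∧ B)  //  (¬C ↔ E).
          branch 1.1.1 (add (¬A ∧ B)):
            (¬A ∧ B): α-rule — add ¬A, B.
            (A ∨ C): β-rule — branch into A  //  C.
              branch 1.1.1.1 (add A):
                × closes — contains both A and ¬A.
              branch 1.1.1.2 (add C):
                ○ open, literals {A=false, B=true, C=true}.
          branch 1.1.2 (add (¬C ↔ E)):
            (A ∨ C): β-rule — branch into A  //  C.
              branch 1.1.2.1 (add A):
                (¬C ↔ E): β-rule — branch into ¬C, E  //  ¬¬C, ¬E.
                  branch 1.1.2.1.1 (add ¬C, E):
                    ○ open, literals {A=true, C=false, E=true}.
                  branch 1.1.2.1.2 (add ¬¬C, ¬E):
                    ○ open, literals {A=true, C=true, E=false}.
              branch 1.1.2.2 (add C):
                (¬C ↔ E): β-rule — branch into ¬C, E  //  ¬¬C, ¬E.
                  branch 1.1.2.2.1 (add ¬C, E):
                    × closes — contains both C and ¬C.
                  branch 1.1.2.2.2 (add ¬¬C, ¬E):
                    ○ open, literals {C=true, E=false}.
      branch 1.2 (add (B ∧ ¬A)):
        (B ∧ ¬A): α-rule — add B, ¬A.
        ((¬A ∧ B) ∨ (¬C ↔ E)): β-rule — branch into (¬A ∧ B)  //  (¬C ↔ E).
          branch 1.2.1 (add (¬A ∧ B)):
            (¬A ∧ B): α-rule — add ¬A, B.
            ○ open, literals {A=false, B=true}.
          branch 1.2.2 (add (¬C ↔ E)):
            (¬C ↔ E): β-rule — branch into ¬C, E  //  ¬¬C, ¬E.
              branch 1.2.2.1 (add ¬C, E):
                ○ open, literals {A=false, B=true, C=false, E=true}.
              branch 1.2.2.2 (add ¬¬C, ¬E):
                ○ open, literals {A=false, B=true, C=true, E=false}.
  branch 2 (add ¬((A ∨ C) ∨ (B ∧ ¬A)), ¬((¬A ∧ B) ∨ (¬C ↔ E))):
    ¬((A ∨ C) ∨ (B ∧ ¬A)): α-rule — add ¬(A ∨ C), ¬(B ∧ ¬A).
    ¬((¬A ∧ B) ∨ (¬C ↔ E)): α-rule — add ¬(¬A ∧ B), ¬(¬C ↔ E).
    ¬(A ∨ C): α-rule — add ¬A, ¬C.
    ¬(B ∧ ¬A): β-rule — branch into ¬B  //  ¬¬A.
      branch 2.1 (add ¬B):
        ¬(¬A ∧ B): β-rule — branch into ¬¬A  //  ¬B.
          branch 2.1.1 (add ¬¬A):
            × closes — contains both A and ¬A.
          branch 2.1.2 (add ¬B):
            ¬(¬C ↔ E): β-rule — branch into ¬C, ¬E  //  ¬¬C, E.
              branch 2.1.2.1 (add ¬C, ¬E):
                ○ open, literals {A=false, B=false, C=false, E=false}.
              branch 2.1.2.2 (add ¬¬C, E):
                × closes — contains both C and ¬C.
      branch 2.2 (add ¬¬A):
        × closes — contains both A and ¬A.
5 branches closed, 8 open.
Each open branch fixes some atoms; the unmentioned ones are free. Counting distinct full assignments: branch {A=false, B=true, C=true} (D, E) contributes 4 new; branch {A=true, C=false, E=true} (B, D) contributes 4 new; branch {A=true, C=true, E=false} (B, D) contributes 4 new; branch {C=true, E=false} (A, B, D) contributes 2 new; branch {A=false, B=true} (C, D, E) contributes 4 new; branch {A=false, B=true, C=false, E=true} (D) contributes 0 new; branch {A=false, B=true, C=true, E=false} (D) contributes 0 new; branch {A=false, B=false, C=false, E=false} (D) contributes 2 new. Total: 20.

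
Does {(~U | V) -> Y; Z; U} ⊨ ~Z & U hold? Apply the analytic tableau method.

Initial set: {((~U | V) -> Y); Z; U; ~(~Z & U)}.
((~U | V) -> Y): β-rule — branch into ~(~U | V)  //  Y.
  branch 1 (add ~(~U | V)):
    ~(~U | V): α-rule — add ~~U, ~V.
    ~(~Z & U): β-rule — branch into ~~Z  //  ~U.
      branch 1.1 (add ~~Z):
        ○ open, literals {U=T, V=F, Z=T}.
      branch 1.2 (add ~U):
        × closes — contains both U and ~U.
  branch 2 (add Y):
    ~(~Z & U): β-rule — branch into ~~Z  //  ~U.
      branch 2.1 (add ~~Z):
        ○ open, literals {U=T, Y=T, Z=T}.
      branch 2.2 (add ~U):
        × closes — contains both U and ~U.
2 branches closed, 2 open.
An open branch gives a countermodel: U=T, V=F, Z=T (unmentioned atoms arbitrary); the premises hold there but the conclusion fails.

No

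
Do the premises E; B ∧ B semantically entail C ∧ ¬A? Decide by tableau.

Initial set: {E; (B ∧ B); ¬(C ∧ ¬A)}.
(B ∧ B): α-rule — add B, B.
¬(C ∧ ¬A): β-rule — branch into ¬C  //  ¬¬A.
  branch 1 (add ¬C):
    ○ open, literals {B=T, C=F, E=T}.
  branch 2 (add ¬¬A):
    ○ open, literals {A=T, B=T, E=T}.
0 branches closed, 2 open.
An open branch gives a countermodel: B=T, C=F, E=T (unmentioned atoms arbitrary); the premises hold there but the conclusion fails.

No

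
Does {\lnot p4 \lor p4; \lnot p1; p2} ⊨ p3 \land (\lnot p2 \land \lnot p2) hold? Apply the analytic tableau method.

No

Initial set: {(\lnot p4 \lor p4); \lnot p1; p2; \lnot (p3 \land (\lnot p2 \land \lnot p2))}.
(\lnot p4 \lor p4): β-rule — branch into \lnot p4  //  p4.
  branch 1 (add \lnot p4):
    \lnot (p3 \land (\lnot p2 \land \lnot p2)): β-rule — branch into \lnot p3  //  \lnot (\lnot p2 \land \lnot p2).
      branch 1.1 (add \lnot p3):
        ○ open, literals {p1=F, p2=T, p3=F, p4=F}.
      branch 1.2 (add \lnot (\lnot p2 \land \lnot p2)):
        \lnot (\lnot p2 \land \lnot p2): β-rule — branch into \lnot \lnot p2  //  \lnot \lnot p2.
          branch 1.2.1 (add \lnot \lnot p2):
            ○ open, literals {p1=F, p2=T, p4=F}.
          branch 1.2.2 (add \lnot \lnot p2):
            ○ open, literals {p1=F, p2=T, p4=F}.
  branch 2 (add p4):
    \lnot (p3 \land (\lnot p2 \land \lnot p2)): β-rule — branch into \lnot p3  //  \lnot (\lnot p2 \land \lnot p2).
      branch 2.1 (add \lnot p3):
        ○ open, literals {p1=F, p2=T, p3=F, p4=T}.
      branch 2.2 (add \lnot (\lnot p2 \land \lnot p2)):
        \lnot (\lnot p2 \land \lnot p2): β-rule — branch into \lnot \lnot p2  //  \lnot \lnot p2.
          branch 2.2.1 (add \lnot \lnot p2):
            ○ open, literals {p1=F, p2=T, p4=T}.
          branch 2.2.2 (add \lnot \lnot p2):
            ○ open, literals {p1=F, p2=T, p4=T}.
0 branches closed, 6 open.
An open branch gives a countermodel: p1=F, p2=T, p3=F, p4=F (unmentioned atoms arbitrary); the premises hold there but the conclusion fails.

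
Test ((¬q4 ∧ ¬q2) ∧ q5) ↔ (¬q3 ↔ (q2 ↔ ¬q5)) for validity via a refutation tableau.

Assume the negation and expand:
Initial set: {¬(((¬q4 ∧ ¬q2) ∧ q5) ↔ (¬q3 ↔ (q2 ↔ ¬q5)))}.
¬(((¬q4 ∧ ¬q2) ∧ q5) ↔ (¬q3 ↔ (q2 ↔ ¬q5))): β-rule — branch into ((¬q4 ∧ ¬q2) ∧ q5), ¬(¬q3 ↔ (q2 ↔ ¬q5))  //  ¬((¬q4 ∧ ¬q2) ∧ q5), (¬q3 ↔ (q2 ↔ ¬q5)).
  branch 1 (add ((¬q4 ∧ ¬q2) ∧ q5), ¬(¬q3 ↔ (q2 ↔ ¬q5))):
    ((¬q4 ∧ ¬q2) ∧ q5): α-rule — add (¬q4 ∧ ¬q2), q5.
    (¬q4 ∧ ¬q2): α-rule — add ¬q4, ¬q2.
    ¬(¬q3 ↔ (q2 ↔ ¬q5)): β-rule — branch into ¬q3, ¬(q2 ↔ ¬q5)  //  ¬¬q3, (q2 ↔ ¬q5).
      branch 1.1 (add ¬q3, ¬(q2 ↔ ¬q5)):
        ¬(q2 ↔ ¬q5): β-rule — branch into q2, ¬¬q5  //  ¬q2, ¬q5.
          branch 1.1.1 (add q2, ¬¬q5):
            × closes — contains both q2 and ¬q2.
          branch 1.1.2 (add ¬q2, ¬q5):
            × closes — contains both q5 and ¬q5.
      branch 1.2 (add ¬¬q3, (q2 ↔ ¬q5)):
        (q2 ↔ ¬q5): β-rule — branch into q2, ¬q5  //  ¬q2, ¬¬q5.
          branch 1.2.1 (add q2, ¬q5):
            × closes — contains both q2 and ¬q2.
          branch 1.2.2 (add ¬q2, ¬¬q5):
            ○ open, literals {q2=0, q3=1, q4=0, q5=1}.
  branch 2 (add ¬((¬q4 ∧ ¬q2) ∧ q5), (¬q3 ↔ (q2 ↔ ¬q5))):
    ¬((¬q4 ∧ ¬q2) ∧ q5): β-rule — branch into ¬(¬q4 ∧ ¬q2)  //  ¬q5.
      branch 2.1 (add ¬(¬q4 ∧ ¬q2)):
        (¬q3 ↔ (q2 ↔ ¬q5)): β-rule — branch into ¬q3, (q2 ↔ ¬q5)  //  ¬¬q3, ¬(q2 ↔ ¬q5).
          branch 2.1.1 (add ¬q3, (q2 ↔ ¬q5)):
            ¬(¬q4 ∧ ¬q2): β-rule — branch into ¬¬q4  //  ¬¬q2.
              branch 2.1.1.1 (add ¬¬q4):
                (q2 ↔ ¬q5): β-rule — branch into q2, ¬q5  //  ¬q2, ¬¬q5.
                  branch 2.1.1.1.1 (add q2, ¬q5):
                    ○ open, literals {q2=1, q3=0, q4=1, q5=0}.
                  branch 2.1.1.1.2 (add ¬q2, ¬¬q5):
                    ○ open, literals {q2=0, q3=0, q4=1, q5=1}.
              branch 2.1.1.2 (add ¬¬q2):
                (q2 ↔ ¬q5): β-rule — branch into q2, ¬q5  //  ¬q2, ¬¬q5.
                  branch 2.1.1.2.1 (add q2, ¬q5):
                    ○ open, literals {q2=1, q3=0, q5=0}.
                  branch 2.1.1.2.2 (add ¬q2, ¬¬q5):
                    × closes — contains both q2 and ¬q2.
          branch 2.1.2 (add ¬¬q3, ¬(q2 ↔ ¬q5)):
            ¬(¬q4 ∧ ¬q2): β-rule — branch into ¬¬q4  //  ¬¬q2.
              branch 2.1.2.1 (add ¬¬q4):
                ¬(q2 ↔ ¬q5): β-rule — branch into q2, ¬¬q5  //  ¬q2, ¬q5.
                  branch 2.1.2.1.1 (add q2, ¬¬q5):
                    ○ open, literals {q2=1, q3=1, q4=1, q5=1}.
                  branch 2.1.2.1.2 (add ¬q2, ¬q5):
                    ○ open, literals {q2=0, q3=1, q4=1, q5=0}.
              branch 2.1.2.2 (add ¬¬q2):
                ¬(q2 ↔ ¬q5): β-rule — branch into q2, ¬¬q5  //  ¬q2, ¬q5.
                  branch 2.1.2.2.1 (add q2, ¬¬q5):
                    ○ open, literals {q2=1, q3=1, q5=1}.
                  branch 2.1.2.2.2 (add ¬q2, ¬q5):
                    × closes — contains both q2 and ¬q2.
      branch 2.2 (add ¬q5):
        (¬q3 ↔ (q2 ↔ ¬q5)): β-rule — branch into ¬q3, (q2 ↔ ¬q5)  //  ¬¬q3, ¬(q2 ↔ ¬q5).
          branch 2.2.1 (add ¬q3, (q2 ↔ ¬q5)):
            (q2 ↔ ¬q5): β-rule — branch into q2, ¬q5  //  ¬q2, ¬¬q5.
              branch 2.2.1.1 (add q2, ¬q5):
                ○ open, literals {q2=1, q3=0, q5=0}.
              branch 2.2.1.2 (add ¬q2, ¬¬q5):
                × closes — contains both q5 and ¬q5.
          branch 2.2.2 (add ¬¬q3, ¬(q2 ↔ ¬q5)):
            ¬(q2 ↔ ¬q5): β-rule — branch into q2, ¬¬q5  //  ¬q2, ¬q5.
              branch 2.2.2.1 (add q2, ¬¬q5):
                × closes — contains both q5 and ¬q5.
              branch 2.2.2.2 (add ¬q2, ¬q5):
                ○ open, literals {q2=0, q3=1, q5=0}.
7 branches closed, 9 open.
An open branch gives a countermodel: q2=0, q3=1, q4=0, q5=1 (unmentioned atoms arbitrary); under it the original formula is false.

Not valid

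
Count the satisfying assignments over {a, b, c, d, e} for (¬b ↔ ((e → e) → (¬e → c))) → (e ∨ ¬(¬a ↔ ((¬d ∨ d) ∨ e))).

Initial set: {((¬b ↔ ((e → e) → (¬e → c))) → (e ∨ ¬(¬a ↔ ((¬d ∨ d) ∨ e))))}.
((¬b ↔ ((e → e) → (¬e → c))) → (e ∨ ¬(¬a ↔ ((¬d ∨ d) ∨ e)))): β-rule — branch into ¬(¬b ↔ ((e → e) → (¬e → c)))  //  (e ∨ ¬(¬a ↔ ((¬d ∨ d) ∨ e))).
  branch 1 (add ¬(¬b ↔ ((e → e) → (¬e → c)))):
    ¬(¬b ↔ ((e → e) → (¬e → c))): β-rule — branch into ¬b, ¬((e → e) → (¬e → c))  //  ¬¬b, ((e → e) → (¬e → c)).
      branch 1.1 (add ¬b, ¬((e → e) → (¬e → c))):
        ¬((e → e) → (¬e → c)): α-rule — add (e → e), ¬(¬e → c).
        ¬(¬e → c): α-rule — add ¬e, ¬c.
        (e → e): β-rule — branch into ¬e  //  e.
          branch 1.1.1 (add ¬e):
            ○ open, literals {b=0, c=0, e=0}.
          branch 1.1.2 (add e):
            × closes — contains both e and ¬e.
      branch 1.2 (add ¬¬b, ((e → e) → (¬e → c))):
        ((e → e) → (¬e → c)): β-rule — branch into ¬(e → e)  //  (¬e → c).
          branch 1.2.1 (add ¬(e → e)):
            ¬(e → e): α-rule — add e, ¬e.
            × closes — contains both e and ¬e.
          branch 1.2.2 (add (¬e → c)):
            (¬e → c): β-rule — branch into ¬¬e  //  c.
              branch 1.2.2.1 (add ¬¬e):
                ○ open, literals {b=1, e=1}.
              branch 1.2.2.2 (add c):
                ○ open, literals {b=1, c=1}.
  branch 2 (add (e ∨ ¬(¬a ↔ ((¬d ∨ d) ∨ e)))):
    (e ∨ ¬(¬a ↔ ((¬d ∨ d) ∨ e))): β-rule — branch into e  //  ¬(¬a ↔ ((¬d ∨ d) ∨ e)).
      branch 2.1 (add e):
        ○ open, literals {e=1}.
      branch 2.2 (add ¬(¬a ↔ ((¬d ∨ d) ∨ e))):
        ¬(¬a ↔ ((¬d ∨ d) ∨ e)): β-rule — branch into ¬a, ¬((¬d ∨ d) ∨ e)  //  ¬¬a, ((¬d ∨ d) ∨ e).
          branch 2.2.1 (add ¬a, ¬((¬d ∨ d) ∨ e)):
            ¬((¬d ∨ d) ∨ e): α-rule — add ¬(¬d ∨ d), ¬e.
            ¬(¬d ∨ d): α-rule — add ¬¬d, ¬d.
            × closes — contains both d and ¬d.
          branch 2.2.2 (add ¬¬a, ((¬d ∨ d) ∨ e)):
            ((¬d ∨ d) ∨ e): β-rule — branch into (¬d ∨ d)  //  e.
              branch 2.2.2.1 (add (¬d ∨ d)):
                (¬d ∨ d): β-rule — branch into ¬d  //  d.
                  branch 2.2.2.1.1 (add ¬d):
                    ○ open, literals {a=1, d=0}.
                  branch 2.2.2.1.2 (add d):
                    ○ open, literals {a=1, d=1}.
              branch 2.2.2.2 (add e):
                ○ open, literals {a=1, e=1}.
3 branches closed, 7 open.
Each open branch fixes some atoms; the unmentioned ones are free. Counting distinct full assignments: branch {b=0, c=0, e=0} (a, d) contributes 4 new; branch {b=1, e=1} (a, c, d) contributes 8 new; branch {b=1, c=1} (a, d, e) contributes 4 new; branch {e=1} (a, b, c, d) contributes 8 new; branch {a=1, d=0} (b, c, e) contributes 2 new; branch {a=1, d=1} (b, c, e) contributes 2 new; branch {a=1, e=1} (b, c, d) contributes 0 new. Total: 28.

28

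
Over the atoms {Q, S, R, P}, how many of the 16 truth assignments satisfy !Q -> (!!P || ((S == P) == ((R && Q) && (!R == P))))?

14

Initial set: {(!Q -> (!!P || ((S == P) == ((R && Q) && (!R == P)))))}.
(!Q -> (!!P || ((S == P) == ((R && Q) && (!R == P))))): β-rule — branch into !!Q  //  (!!P || ((S == P) == ((R && Q) && (!R == P)))).
  branch 1 (add !!Q):
    ○ open, literals {Q=T}.
  branch 2 (add (!!P || ((S == P) == ((R && Q) && (!R == P))))):
    (!!P || ((S == P) == ((R && Q) && (!R == P)))): β-rule — branch into !!P  //  ((S == P) == ((R && Q) && (!R == P))).
      branch 2.1 (add !!P):
        !!P: drop double negation, giving P.
        ○ open, literals {P=T}.
      branch 2.2 (add ((S == P) == ((R && Q) && (!R == P)))):
        ((S == P) == ((R && Q) && (!R == P))): β-rule — branch into (S == P), ((R && Q) && (!R == P))  //  !(S == P), !((R && Q) && (!R == P)).
          branch 2.2.1 (add (S == P), ((R && Q) && (!R == P))):
            ((R && Q) && (!R == P)): α-rule — add (R && Q), (!R == P).
            (R && Q): α-rule — add R, Q.
            (S == P): β-rule — branch into S, P  //  !S, !P.
              branch 2.2.1.1 (add S, P):
                (!R == P): β-rule — branch into !R, P  //  !!R, !P.
                  branch 2.2.1.1.1 (add !R, P):
                    × closes — contains both R and !R.
                  branch 2.2.1.1.2 (add !!R, !P):
                    × closes — contains both P and !P.
              branch 2.2.1.2 (add !S, !P):
                (!R == P): β-rule — branch into !R, P  //  !!R, !P.
                  branch 2.2.1.2.1 (add !R, P):
                    × closes — contains both R and !R.
                  branch 2.2.1.2.2 (add !!R, !P):
                    ○ open, literals {P=F, Q=T, R=T, S=F}.
          branch 2.2.2 (add !(S == P), !((R && Q) && (!R == P))):
            !(S == P): β-rule — branch into S, !P  //  !S, P.
              branch 2.2.2.1 (add S, !P):
                !((R && Q) && (!R == P)): β-rule — branch into !(R && Q)  //  !(!R == P).
                  branch 2.2.2.1.1 (add !(R && Q)):
                    !(R && Q): β-rule — branch into !R  //  !Q.
                      branch 2.2.2.1.1.1 (add !R):
                        ○ open, literals {P=F, R=F, S=T}.
                      branch 2.2.2.1.1.2 (add !Q):
                        ○ open, literals {P=F, Q=F, S=T}.
                  branch 2.2.2.1.2 (add !(!R == P)):
                    !(!R == P): β-rule — branch into !R, !P  //  !!R, P.
                      branch 2.2.2.1.2.1 (add !R, !P):
                        ○ open, literals {P=F, R=F, S=T}.
                      branch 2.2.2.1.2.2 (add !!R, P):
                        × closes — contains both P and !P.
              branch 2.2.2.2 (add !S, P):
                !((R && Q) && (!R == P)): β-rule — branch into !(R && Q)  //  !(!R == P).
                  branch 2.2.2.2.1 (add !(R && Q)):
                    !(R && Q): β-rule — branch into !R  //  !Q.
                      branch 2.2.2.2.1.1 (add !R):
                        ○ open, literals {P=T, R=F, S=F}.
                      branch 2.2.2.2.1.2 (add !Q):
                        ○ open, literals {P=T, Q=F, S=F}.
                  branch 2.2.2.2.2 (add !(!R == P)):
                    !(!R == P): β-rule — branch into !R, !P  //  !!R, P.
                      branch 2.2.2.2.2.1 (add !R, !P):
                        × closes — contains both P and !P.
                      branch 2.2.2.2.2.2 (add !!R, P):
                        ○ open, literals {P=T, R=T, S=F}.
5 branches closed, 9 open.
Each open branch fixes some atoms; the unmentioned ones are free. Counting distinct full assignments: branch {Q=T} (S, R, P) contributes 8 new; branch {P=T} (Q, S, R) contributes 4 new; branch {P=F, Q=T, R=T, S=F} (none free) contributes 0 new; branch {P=F, R=F, S=T} (Q) contributes 1 new; branch {P=F, Q=F, S=T} (R) contributes 1 new; branch {P=F, R=F, S=T} (Q) contributes 0 new; branch {P=T, R=F, S=F} (Q) contributes 0 new; branch {P=T, Q=F, S=F} (R) contributes 0 new; branch {P=T, R=T, S=F} (Q) contributes 0 new. Total: 14.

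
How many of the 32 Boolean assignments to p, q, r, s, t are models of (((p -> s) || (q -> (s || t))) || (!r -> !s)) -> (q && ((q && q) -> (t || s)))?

Initial set: {((((p -> s) || (q -> (s || t))) || (!r -> !s)) -> (q && ((q && q) -> (t || s))))}.
((((p -> s) || (q -> (s || t))) || (!r -> !s)) -> (q && ((q && q) -> (t || s)))): β-rule — branch into !(((p -> s) || (q -> (s || t))) || (!r -> !s))  //  (q && ((q && q) -> (t || s))).
  branch 1 (add !(((p -> s) || (q -> (s || t))) || (!r -> !s))):
    !(((p -> s) || (q -> (s || t))) || (!r -> !s)): α-rule — add !((p -> s) || (q -> (s || t))), !(!r -> !s).
    !((p -> s) || (q -> (s || t))): α-rule — add !(p -> s), !(q -> (s || t)).
    !(!r -> !s): α-rule — add !r, !!s.
    !(p -> s): α-rule — add p, !s.
    × closes — contains both s and !s.
  branch 2 (add (q && ((q && q) -> (t || s)))):
    (q && ((q && q) -> (t || s))): α-rule — add q, ((q && q) -> (t || s)).
    ((q && q) -> (t || s)): β-rule — branch into !(q && q)  //  (t || s).
      branch 2.1 (add !(q && q)):
        !(q && q): β-rule — branch into !q  //  !q.
          branch 2.1.1 (add !q):
            × closes — contains both q and !q.
          branch 2.1.2 (add !q):
            × closes — contains both q and !q.
      branch 2.2 (add (t || s)):
        (t || s): β-rule — branch into t  //  s.
          branch 2.2.1 (add t):
            ○ open, literals {q=T, t=T}.
          branch 2.2.2 (add s):
            ○ open, literals {q=T, s=T}.
3 branches closed, 2 open.
Each open branch fixes some atoms; the unmentioned ones are free. Counting distinct full assignments: branch {q=T, t=T} (p, r, s) contributes 8 new; branch {q=T, s=T} (p, r, t) contributes 4 new. Total: 12.

12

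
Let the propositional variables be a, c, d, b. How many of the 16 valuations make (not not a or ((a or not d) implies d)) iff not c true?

Initial set: {((not not a or ((a or not d) implies d)) iff not c)}.
((not not a or ((a or not d) implies d)) iff not c): β-rule — branch into (not not a or ((a or not d) implies d)), not c  //  not (not not a or ((a or not d) implies d)), not not c.
  branch 1 (add (not not a or ((a or not d) implies d)), not c):
    (not not a or ((a or not d) implies d)): β-rule — branch into not not a  //  ((a or not d) implies d).
      branch 1.1 (add not not a):
        not not a: drop double negation, giving a.
        ○ open, literals {a=T, c=F}.
      branch 1.2 (add ((a or not d) implies d)):
        ((a or not d) implies d): β-rule — branch into not (a or not d)  //  d.
          branch 1.2.1 (add not (a or not d)):
            not (a or not d): α-rule — add not a, not not d.
            ○ open, literals {a=F, c=F, d=T}.
          branch 1.2.2 (add d):
            ○ open, literals {c=F, d=T}.
  branch 2 (add not (not not a or ((a or not d) implies d)), not not c):
    not (not not a or ((a or not d) implies d)): α-rule — add not not not a, not ((a or not d) implies d).
    not not not a: drop double negation, giving not a.
    not ((a or not d) implies d): α-rule — add (a or not d), not d.
    (a or not d): β-rule — branch into a  //  not d.
      branch 2.1 (add a):
        × closes — contains both a and not a.
      branch 2.2 (add not d):
        ○ open, literals {a=F, c=T, d=F}.
1 branch closed, 4 open.
Each open branch fixes some atoms; the unmentioned ones are free. Counting distinct full assignments: branch {a=T, c=F} (d, b) contributes 4 new; branch {a=F, c=F, d=T} (b) contributes 2 new; branch {c=F, d=T} (a, b) contributes 0 new; branch {a=F, c=T, d=F} (b) contributes 2 new. Total: 8.

8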